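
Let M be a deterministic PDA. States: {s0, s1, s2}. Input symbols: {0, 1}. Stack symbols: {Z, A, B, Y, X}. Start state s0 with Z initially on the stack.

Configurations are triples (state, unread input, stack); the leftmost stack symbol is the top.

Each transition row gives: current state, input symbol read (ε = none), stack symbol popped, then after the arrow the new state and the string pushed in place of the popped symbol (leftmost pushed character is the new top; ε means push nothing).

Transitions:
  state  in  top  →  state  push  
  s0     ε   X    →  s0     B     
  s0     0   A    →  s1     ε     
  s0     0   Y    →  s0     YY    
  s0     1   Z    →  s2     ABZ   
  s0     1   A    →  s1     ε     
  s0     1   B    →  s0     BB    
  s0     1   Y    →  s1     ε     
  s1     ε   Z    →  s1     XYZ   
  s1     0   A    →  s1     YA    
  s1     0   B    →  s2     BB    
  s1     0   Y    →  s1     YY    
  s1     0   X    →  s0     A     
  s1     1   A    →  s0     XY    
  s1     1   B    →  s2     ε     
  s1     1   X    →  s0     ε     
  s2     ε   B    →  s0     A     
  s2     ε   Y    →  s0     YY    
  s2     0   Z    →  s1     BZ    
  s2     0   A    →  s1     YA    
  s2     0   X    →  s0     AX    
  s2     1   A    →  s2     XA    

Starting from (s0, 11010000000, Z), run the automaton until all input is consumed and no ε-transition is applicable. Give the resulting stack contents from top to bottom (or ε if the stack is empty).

YYYYYABZ

(s0, 11010000000, Z) ⊢ (s2, 1010000000, ABZ) ⊢ (s2, 010000000, XABZ) ⊢ (s0, 10000000, AXABZ) ⊢ (s1, 0000000, XABZ) ⊢ (s0, 000000, AABZ) ⊢ (s1, 00000, ABZ) ⊢ (s1, 0000, YABZ) ⊢ (s1, 000, YYABZ) ⊢ (s1, 00, YYYABZ) ⊢ (s1, 0, YYYYABZ) ⊢ (s1, ε, YYYYYABZ)
All input consumed in state s1 with stack YYYYYABZ.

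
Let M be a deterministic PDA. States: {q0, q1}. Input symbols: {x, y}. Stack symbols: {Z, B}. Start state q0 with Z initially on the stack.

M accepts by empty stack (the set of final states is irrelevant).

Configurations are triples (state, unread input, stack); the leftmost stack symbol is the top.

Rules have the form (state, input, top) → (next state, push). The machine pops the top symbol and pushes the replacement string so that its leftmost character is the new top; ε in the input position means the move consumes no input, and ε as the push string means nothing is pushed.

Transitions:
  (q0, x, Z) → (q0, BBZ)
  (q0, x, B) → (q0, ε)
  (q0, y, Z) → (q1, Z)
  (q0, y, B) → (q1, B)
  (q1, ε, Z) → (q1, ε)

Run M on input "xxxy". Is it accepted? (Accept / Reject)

Accept

(q0, xxxy, Z)
  read x, top Z: go to q0, push BBZ → (q0, xxy, BBZ)
  read x, top B: go to q0, push ε → (q0, xy, BZ)
  read x, top B: go to q0, push ε → (q0, y, Z)
  read y, top Z: go to q1, push Z → (q1, ε, Z)
  ε-move, top Z: go to q1, push ε → (q1, ε, ε)
All input consumed and the stack is empty.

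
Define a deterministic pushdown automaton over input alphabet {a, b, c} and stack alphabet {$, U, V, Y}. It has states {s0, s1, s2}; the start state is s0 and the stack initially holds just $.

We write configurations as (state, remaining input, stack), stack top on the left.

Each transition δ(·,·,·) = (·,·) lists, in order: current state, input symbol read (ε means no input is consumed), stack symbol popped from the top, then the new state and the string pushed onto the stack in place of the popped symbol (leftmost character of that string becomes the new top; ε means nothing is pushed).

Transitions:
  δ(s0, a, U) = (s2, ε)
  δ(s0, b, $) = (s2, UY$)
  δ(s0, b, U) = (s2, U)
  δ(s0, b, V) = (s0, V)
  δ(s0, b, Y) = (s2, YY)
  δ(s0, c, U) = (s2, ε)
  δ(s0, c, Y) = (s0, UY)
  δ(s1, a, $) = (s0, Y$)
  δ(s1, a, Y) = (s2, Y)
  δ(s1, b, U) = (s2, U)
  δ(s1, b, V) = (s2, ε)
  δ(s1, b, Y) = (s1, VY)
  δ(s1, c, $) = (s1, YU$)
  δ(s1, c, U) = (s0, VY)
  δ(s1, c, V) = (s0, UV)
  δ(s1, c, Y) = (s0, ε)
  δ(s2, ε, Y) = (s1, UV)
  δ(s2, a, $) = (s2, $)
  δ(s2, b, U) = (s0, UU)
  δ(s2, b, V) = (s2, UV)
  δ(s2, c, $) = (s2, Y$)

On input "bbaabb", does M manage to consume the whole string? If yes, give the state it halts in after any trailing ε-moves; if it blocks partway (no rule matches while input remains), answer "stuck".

stuck

(s0, bbaabb, $)
  read b, top $: go to s2, push UY$ → (s2, baabb, UY$)
  read b, top U: go to s0, push UU → (s0, aabb, UUY$)
  read a, top U: go to s2, push ε → (s2, abb, UY$)
No transition for (s2, a, top U); M blocks with input abb remaining.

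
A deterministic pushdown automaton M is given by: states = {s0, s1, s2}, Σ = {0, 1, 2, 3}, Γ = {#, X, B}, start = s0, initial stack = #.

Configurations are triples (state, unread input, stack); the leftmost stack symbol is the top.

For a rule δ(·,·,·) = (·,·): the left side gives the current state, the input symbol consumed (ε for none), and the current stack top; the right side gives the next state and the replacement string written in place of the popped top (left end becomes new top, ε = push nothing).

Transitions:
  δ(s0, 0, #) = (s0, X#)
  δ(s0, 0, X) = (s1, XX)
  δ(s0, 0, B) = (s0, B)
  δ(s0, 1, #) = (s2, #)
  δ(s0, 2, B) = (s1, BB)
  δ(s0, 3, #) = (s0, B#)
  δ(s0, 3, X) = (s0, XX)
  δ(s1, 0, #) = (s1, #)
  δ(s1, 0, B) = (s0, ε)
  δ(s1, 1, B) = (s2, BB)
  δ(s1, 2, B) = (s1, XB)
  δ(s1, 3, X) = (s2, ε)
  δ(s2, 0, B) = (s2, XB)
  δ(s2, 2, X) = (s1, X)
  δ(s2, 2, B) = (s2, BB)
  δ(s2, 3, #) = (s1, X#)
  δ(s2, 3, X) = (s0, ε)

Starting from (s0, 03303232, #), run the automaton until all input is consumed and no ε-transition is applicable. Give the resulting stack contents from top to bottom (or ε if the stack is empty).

XX#

(s0, 03303232, #)
  read 0, top #: go to s0, push X# → (s0, 3303232, X#)
  read 3, top X: go to s0, push XX → (s0, 303232, XX#)
  read 3, top X: go to s0, push XX → (s0, 03232, XXX#)
  read 0, top X: go to s1, push XX → (s1, 3232, XXXX#)
  read 3, top X: go to s2, push ε → (s2, 232, XXX#)
  read 2, top X: go to s1, push X → (s1, 32, XXX#)
  read 3, top X: go to s2, push ε → (s2, 2, XX#)
  read 2, top X: go to s1, push X → (s1, ε, XX#)
All input consumed in state s1 with stack XX#.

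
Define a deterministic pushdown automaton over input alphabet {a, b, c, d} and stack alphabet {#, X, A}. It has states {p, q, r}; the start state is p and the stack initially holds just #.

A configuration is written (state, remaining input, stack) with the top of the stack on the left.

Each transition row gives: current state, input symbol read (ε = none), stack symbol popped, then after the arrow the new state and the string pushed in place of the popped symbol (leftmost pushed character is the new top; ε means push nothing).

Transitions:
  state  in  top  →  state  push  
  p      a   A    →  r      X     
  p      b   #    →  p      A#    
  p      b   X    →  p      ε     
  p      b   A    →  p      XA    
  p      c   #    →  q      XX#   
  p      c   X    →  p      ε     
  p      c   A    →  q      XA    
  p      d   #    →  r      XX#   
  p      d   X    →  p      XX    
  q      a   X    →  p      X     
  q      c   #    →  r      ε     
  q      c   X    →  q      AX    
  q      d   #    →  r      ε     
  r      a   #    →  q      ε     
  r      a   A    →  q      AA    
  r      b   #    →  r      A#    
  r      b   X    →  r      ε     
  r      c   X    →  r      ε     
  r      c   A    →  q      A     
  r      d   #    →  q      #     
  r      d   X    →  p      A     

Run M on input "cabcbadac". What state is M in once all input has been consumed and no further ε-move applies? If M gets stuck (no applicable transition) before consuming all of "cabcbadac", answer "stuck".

r

(p, cabcbadac, #)
  read c, top #: go to q, push XX# → (q, abcbadac, XX#)
  read a, top X: go to p, push X → (p, bcbadac, XX#)
  read b, top X: go to p, push ε → (p, cbadac, X#)
  read c, top X: go to p, push ε → (p, badac, #)
  read b, top #: go to p, push A# → (p, adac, A#)
  read a, top A: go to r, push X → (r, dac, X#)
  read d, top X: go to p, push A → (p, ac, A#)
  read a, top A: go to r, push X → (r, c, X#)
  read c, top X: go to r, push ε → (r, ε, #)
All input consumed; M is in state r.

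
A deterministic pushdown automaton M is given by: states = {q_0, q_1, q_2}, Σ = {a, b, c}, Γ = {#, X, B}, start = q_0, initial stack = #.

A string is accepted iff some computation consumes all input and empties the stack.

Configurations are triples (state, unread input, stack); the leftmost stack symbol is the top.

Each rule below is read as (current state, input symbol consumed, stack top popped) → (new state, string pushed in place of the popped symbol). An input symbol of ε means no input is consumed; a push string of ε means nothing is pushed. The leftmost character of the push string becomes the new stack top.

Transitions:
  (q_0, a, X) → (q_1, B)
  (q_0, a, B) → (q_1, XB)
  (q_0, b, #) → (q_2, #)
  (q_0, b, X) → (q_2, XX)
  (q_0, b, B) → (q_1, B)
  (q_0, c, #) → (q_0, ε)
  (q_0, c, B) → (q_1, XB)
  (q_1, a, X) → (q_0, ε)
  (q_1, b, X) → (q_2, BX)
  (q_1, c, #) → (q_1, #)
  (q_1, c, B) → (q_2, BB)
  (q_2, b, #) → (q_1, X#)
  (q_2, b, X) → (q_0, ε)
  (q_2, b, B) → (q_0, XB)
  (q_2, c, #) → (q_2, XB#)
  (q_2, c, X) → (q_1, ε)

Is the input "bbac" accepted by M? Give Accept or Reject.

(q_0, bbac, #)
  read b, top #: go to q_2, push # → (q_2, bac, #)
  read b, top #: go to q_1, push X# → (q_1, ac, X#)
  read a, top X: go to q_0, push ε → (q_0, c, #)
  read c, top #: go to q_0, push ε → (q_0, ε, ε)
All input consumed and the stack is empty.

Accept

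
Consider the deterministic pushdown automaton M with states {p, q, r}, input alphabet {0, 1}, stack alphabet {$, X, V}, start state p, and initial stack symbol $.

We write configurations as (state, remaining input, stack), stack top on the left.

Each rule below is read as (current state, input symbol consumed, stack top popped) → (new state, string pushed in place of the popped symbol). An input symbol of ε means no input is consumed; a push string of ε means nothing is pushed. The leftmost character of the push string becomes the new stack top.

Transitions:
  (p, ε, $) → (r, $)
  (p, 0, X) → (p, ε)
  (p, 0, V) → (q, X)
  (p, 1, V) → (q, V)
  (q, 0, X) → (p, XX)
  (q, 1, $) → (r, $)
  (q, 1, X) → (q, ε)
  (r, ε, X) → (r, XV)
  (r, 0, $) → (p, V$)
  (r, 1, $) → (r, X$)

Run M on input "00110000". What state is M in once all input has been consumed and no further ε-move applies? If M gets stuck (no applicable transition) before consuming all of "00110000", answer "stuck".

p

(p, 00110000, $)
  ε-move, top $: go to r, push $ → (r, 00110000, $)
  read 0, top $: go to p, push V$ → (p, 0110000, V$)
  read 0, top V: go to q, push X → (q, 110000, X$)
  read 1, top X: go to q, push ε → (q, 10000, $)
  read 1, top $: go to r, push $ → (r, 0000, $)
  read 0, top $: go to p, push V$ → (p, 000, V$)
  read 0, top V: go to q, push X → (q, 00, X$)
  read 0, top X: go to p, push XX → (p, 0, XX$)
  read 0, top X: go to p, push ε → (p, ε, X$)
All input consumed; M is in state p.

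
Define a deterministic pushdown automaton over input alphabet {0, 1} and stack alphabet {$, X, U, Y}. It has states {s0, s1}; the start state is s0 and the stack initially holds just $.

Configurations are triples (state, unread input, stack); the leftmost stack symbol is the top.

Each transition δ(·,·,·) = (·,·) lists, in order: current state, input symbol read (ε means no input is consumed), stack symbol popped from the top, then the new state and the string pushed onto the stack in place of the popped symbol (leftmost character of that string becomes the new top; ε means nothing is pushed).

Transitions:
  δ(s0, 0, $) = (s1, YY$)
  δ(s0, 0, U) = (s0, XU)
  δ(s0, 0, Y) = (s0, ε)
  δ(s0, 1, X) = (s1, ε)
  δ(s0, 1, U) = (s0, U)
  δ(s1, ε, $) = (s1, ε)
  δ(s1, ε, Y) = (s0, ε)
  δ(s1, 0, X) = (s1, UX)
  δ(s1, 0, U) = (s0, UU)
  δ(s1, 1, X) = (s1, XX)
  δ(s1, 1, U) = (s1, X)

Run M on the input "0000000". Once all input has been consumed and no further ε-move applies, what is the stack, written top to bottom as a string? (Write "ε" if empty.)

(s0, 0000000, $)
  read 0, top $: go to s1, push YY$ → (s1, 000000, YY$)
  ε-move, top Y: go to s0, push ε → (s0, 000000, Y$)
  read 0, top Y: go to s0, push ε → (s0, 00000, $)
  read 0, top $: go to s1, push YY$ → (s1, 0000, YY$)
  ε-move, top Y: go to s0, push ε → (s0, 0000, Y$)
  read 0, top Y: go to s0, push ε → (s0, 000, $)
  read 0, top $: go to s1, push YY$ → (s1, 00, YY$)
  ε-move, top Y: go to s0, push ε → (s0, 00, Y$)
  read 0, top Y: go to s0, push ε → (s0, 0, $)
  read 0, top $: go to s1, push YY$ → (s1, ε, YY$)
  ε-move, top Y: go to s0, push ε → (s0, ε, Y$)
All input consumed in state s0 with stack Y$.

Y$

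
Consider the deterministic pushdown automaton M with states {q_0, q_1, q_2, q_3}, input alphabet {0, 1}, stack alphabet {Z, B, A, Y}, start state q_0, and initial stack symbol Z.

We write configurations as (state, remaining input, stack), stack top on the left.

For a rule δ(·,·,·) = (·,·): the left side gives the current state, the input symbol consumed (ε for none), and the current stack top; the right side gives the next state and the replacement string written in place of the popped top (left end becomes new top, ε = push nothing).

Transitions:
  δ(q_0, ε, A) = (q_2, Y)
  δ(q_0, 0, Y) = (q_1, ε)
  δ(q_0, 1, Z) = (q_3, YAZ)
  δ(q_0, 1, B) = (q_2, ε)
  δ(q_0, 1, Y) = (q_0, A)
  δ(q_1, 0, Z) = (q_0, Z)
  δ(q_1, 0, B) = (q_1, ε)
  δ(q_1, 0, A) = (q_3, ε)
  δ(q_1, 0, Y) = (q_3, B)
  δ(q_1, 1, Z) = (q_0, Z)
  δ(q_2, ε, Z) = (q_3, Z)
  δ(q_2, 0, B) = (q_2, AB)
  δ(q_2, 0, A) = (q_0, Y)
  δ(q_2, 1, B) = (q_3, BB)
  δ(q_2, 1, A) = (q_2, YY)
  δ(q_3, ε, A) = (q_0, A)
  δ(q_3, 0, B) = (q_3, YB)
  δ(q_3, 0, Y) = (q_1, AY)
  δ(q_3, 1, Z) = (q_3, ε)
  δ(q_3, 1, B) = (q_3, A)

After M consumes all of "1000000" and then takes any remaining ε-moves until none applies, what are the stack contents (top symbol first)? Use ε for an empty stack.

(q_0, 1000000, Z)
  read 1, top Z: go to q_3, push YAZ → (q_3, 000000, YAZ)
  read 0, top Y: go to q_1, push AY → (q_1, 00000, AYAZ)
  read 0, top A: go to q_3, push ε → (q_3, 0000, YAZ)
  read 0, top Y: go to q_1, push AY → (q_1, 000, AYAZ)
  read 0, top A: go to q_3, push ε → (q_3, 00, YAZ)
  read 0, top Y: go to q_1, push AY → (q_1, 0, AYAZ)
  read 0, top A: go to q_3, push ε → (q_3, ε, YAZ)
All input consumed in state q_3 with stack YAZ.

YAZ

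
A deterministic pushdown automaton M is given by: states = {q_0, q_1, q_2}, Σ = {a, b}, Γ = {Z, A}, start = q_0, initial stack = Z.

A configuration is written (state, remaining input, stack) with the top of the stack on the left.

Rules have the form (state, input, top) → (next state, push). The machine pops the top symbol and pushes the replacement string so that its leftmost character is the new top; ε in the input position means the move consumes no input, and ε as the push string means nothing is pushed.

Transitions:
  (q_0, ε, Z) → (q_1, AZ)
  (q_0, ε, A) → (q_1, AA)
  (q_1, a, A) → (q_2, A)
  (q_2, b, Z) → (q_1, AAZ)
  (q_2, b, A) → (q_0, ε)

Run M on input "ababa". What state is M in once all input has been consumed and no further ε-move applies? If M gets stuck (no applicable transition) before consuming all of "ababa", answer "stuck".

(q_0, ababa, Z)
  ε-move, top Z: go to q_1, push AZ → (q_1, ababa, AZ)
  read a, top A: go to q_2, push A → (q_2, baba, AZ)
  read b, top A: go to q_0, push ε → (q_0, aba, Z)
  ε-move, top Z: go to q_1, push AZ → (q_1, aba, AZ)
  read a, top A: go to q_2, push A → (q_2, ba, AZ)
  read b, top A: go to q_0, push ε → (q_0, a, Z)
  ε-move, top Z: go to q_1, push AZ → (q_1, a, AZ)
  read a, top A: go to q_2, push A → (q_2, ε, AZ)
All input consumed; M is in state q_2.

q_2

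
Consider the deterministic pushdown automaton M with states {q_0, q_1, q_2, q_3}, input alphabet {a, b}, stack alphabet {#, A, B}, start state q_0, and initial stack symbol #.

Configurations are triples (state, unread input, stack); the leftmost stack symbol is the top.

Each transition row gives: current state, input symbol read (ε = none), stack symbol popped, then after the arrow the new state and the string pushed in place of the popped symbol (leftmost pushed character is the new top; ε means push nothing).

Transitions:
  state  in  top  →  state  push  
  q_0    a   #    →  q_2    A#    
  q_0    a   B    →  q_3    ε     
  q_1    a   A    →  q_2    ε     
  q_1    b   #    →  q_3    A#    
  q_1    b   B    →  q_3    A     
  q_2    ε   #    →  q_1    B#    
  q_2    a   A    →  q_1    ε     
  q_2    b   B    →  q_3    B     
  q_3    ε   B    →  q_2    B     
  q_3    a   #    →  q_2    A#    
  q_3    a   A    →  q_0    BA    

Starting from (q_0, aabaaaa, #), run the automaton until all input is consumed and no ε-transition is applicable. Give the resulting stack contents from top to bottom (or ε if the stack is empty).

(q_0, aabaaaa, #) ⊢ (q_2, abaaaa, A#) ⊢ (q_1, baaaa, #) ⊢ (q_3, aaaa, A#) ⊢ (q_0, aaa, BA#) ⊢ (q_3, aa, A#) ⊢ (q_0, a, BA#) ⊢ (q_3, ε, A#)
All input consumed in state q_3 with stack A#.

A#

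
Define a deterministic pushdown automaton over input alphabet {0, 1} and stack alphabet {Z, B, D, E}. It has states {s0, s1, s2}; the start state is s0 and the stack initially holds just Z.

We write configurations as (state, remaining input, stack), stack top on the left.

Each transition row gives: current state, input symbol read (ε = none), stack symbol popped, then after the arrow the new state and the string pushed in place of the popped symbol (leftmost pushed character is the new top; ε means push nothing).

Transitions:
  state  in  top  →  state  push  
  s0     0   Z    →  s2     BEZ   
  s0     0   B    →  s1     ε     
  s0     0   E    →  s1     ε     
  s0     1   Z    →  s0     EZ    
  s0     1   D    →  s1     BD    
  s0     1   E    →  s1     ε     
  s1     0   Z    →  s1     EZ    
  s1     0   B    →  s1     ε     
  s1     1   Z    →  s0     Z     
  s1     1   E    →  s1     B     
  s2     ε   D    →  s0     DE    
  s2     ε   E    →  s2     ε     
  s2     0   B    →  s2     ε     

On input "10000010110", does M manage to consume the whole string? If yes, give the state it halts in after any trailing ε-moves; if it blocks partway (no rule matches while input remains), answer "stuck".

(s0, 10000010110, Z)
  read 1, top Z: go to s0, push EZ → (s0, 0000010110, EZ)
  read 0, top E: go to s1, push ε → (s1, 000010110, Z)
  read 0, top Z: go to s1, push EZ → (s1, 00010110, EZ)
No transition for (s1, 0, top E); M blocks with input 00010110 remaining.

stuck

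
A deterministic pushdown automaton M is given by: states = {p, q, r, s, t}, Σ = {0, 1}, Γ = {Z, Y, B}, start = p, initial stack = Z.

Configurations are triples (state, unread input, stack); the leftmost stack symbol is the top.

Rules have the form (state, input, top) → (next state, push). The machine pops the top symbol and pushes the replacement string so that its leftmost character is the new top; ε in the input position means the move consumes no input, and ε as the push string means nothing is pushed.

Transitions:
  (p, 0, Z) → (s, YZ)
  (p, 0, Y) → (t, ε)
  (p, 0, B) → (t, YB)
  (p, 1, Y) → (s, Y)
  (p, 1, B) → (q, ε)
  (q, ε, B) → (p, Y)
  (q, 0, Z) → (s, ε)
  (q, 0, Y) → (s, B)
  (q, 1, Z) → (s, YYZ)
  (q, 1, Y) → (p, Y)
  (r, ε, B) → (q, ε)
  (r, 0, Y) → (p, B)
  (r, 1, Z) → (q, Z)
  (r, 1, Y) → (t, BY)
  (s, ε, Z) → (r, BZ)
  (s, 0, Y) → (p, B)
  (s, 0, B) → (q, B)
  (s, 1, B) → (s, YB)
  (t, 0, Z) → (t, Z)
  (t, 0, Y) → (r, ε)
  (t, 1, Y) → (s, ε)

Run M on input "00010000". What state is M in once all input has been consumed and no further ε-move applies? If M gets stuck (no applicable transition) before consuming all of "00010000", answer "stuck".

(p, 00010000, Z)
  read 0, top Z: go to s, push YZ → (s, 0010000, YZ)
  read 0, top Y: go to p, push B → (p, 010000, BZ)
  read 0, top B: go to t, push YB → (t, 10000, YBZ)
  read 1, top Y: go to s, push ε → (s, 0000, BZ)
  read 0, top B: go to q, push B → (q, 000, BZ)
  ε-move, top B: go to p, push Y → (p, 000, YZ)
  read 0, top Y: go to t, push ε → (t, 00, Z)
  read 0, top Z: go to t, push Z → (t, 0, Z)
  read 0, top Z: go to t, push Z → (t, ε, Z)
All input consumed; M is in state t.

t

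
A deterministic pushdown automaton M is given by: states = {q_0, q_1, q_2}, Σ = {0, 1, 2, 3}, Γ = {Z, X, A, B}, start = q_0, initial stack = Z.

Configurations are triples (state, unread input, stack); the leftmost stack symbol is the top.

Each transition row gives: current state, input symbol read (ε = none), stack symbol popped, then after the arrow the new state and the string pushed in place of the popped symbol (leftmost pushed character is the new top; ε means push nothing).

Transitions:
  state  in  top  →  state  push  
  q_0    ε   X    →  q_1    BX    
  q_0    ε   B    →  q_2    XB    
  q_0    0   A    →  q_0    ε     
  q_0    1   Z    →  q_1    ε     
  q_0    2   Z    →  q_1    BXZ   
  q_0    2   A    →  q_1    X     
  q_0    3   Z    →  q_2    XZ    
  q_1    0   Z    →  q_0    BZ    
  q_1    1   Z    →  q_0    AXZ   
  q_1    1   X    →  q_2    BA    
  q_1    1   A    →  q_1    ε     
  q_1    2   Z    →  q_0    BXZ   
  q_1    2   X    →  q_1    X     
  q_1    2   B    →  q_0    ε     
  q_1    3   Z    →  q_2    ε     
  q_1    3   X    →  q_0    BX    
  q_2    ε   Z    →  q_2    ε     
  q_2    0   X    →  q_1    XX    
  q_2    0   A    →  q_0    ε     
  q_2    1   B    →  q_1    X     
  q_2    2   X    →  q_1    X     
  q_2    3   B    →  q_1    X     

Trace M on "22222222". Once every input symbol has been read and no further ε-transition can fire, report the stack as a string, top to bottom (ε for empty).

(q_0, 22222222, Z)
  read 2, top Z: go to q_1, push BXZ → (q_1, 2222222, BXZ)
  read 2, top B: go to q_0, push ε → (q_0, 222222, XZ)
  ε-move, top X: go to q_1, push BX → (q_1, 222222, BXZ)
  read 2, top B: go to q_0, push ε → (q_0, 22222, XZ)
  ε-move, top X: go to q_1, push BX → (q_1, 22222, BXZ)
  read 2, top B: go to q_0, push ε → (q_0, 2222, XZ)
  ε-move, top X: go to q_1, push BX → (q_1, 2222, BXZ)
  read 2, top B: go to q_0, push ε → (q_0, 222, XZ)
  ε-move, top X: go to q_1, push BX → (q_1, 222, BXZ)
  read 2, top B: go to q_0, push ε → (q_0, 22, XZ)
  ε-move, top X: go to q_1, push BX → (q_1, 22, BXZ)
  read 2, top B: go to q_0, push ε → (q_0, 2, XZ)
  ε-move, top X: go to q_1, push BX → (q_1, 2, BXZ)
  read 2, top B: go to q_0, push ε → (q_0, ε, XZ)
  ε-move, top X: go to q_1, push BX → (q_1, ε, BXZ)
All input consumed in state q_1 with stack BXZ.

BXZ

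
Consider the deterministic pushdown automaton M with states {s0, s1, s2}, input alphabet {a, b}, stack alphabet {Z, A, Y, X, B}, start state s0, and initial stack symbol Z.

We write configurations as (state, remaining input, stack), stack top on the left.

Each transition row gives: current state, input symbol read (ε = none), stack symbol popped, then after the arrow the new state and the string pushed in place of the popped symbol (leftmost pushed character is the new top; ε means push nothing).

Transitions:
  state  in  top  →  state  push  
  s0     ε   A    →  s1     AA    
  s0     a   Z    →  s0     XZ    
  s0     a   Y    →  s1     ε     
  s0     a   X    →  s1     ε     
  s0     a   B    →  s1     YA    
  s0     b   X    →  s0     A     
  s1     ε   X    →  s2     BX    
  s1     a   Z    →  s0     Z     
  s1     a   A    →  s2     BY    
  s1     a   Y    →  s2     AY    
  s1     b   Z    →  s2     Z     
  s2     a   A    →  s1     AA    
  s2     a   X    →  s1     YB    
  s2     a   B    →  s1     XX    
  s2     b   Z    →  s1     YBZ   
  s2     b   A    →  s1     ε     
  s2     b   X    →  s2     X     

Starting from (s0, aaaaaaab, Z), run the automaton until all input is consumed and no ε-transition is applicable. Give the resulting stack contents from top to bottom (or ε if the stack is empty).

AAZ

(s0, aaaaaaab, Z)
  read a, top Z: go to s0, push XZ → (s0, aaaaaab, XZ)
  read a, top X: go to s1, push ε → (s1, aaaaab, Z)
  read a, top Z: go to s0, push Z → (s0, aaaab, Z)
  read a, top Z: go to s0, push XZ → (s0, aaab, XZ)
  read a, top X: go to s1, push ε → (s1, aab, Z)
  read a, top Z: go to s0, push Z → (s0, ab, Z)
  read a, top Z: go to s0, push XZ → (s0, b, XZ)
  read b, top X: go to s0, push A → (s0, ε, AZ)
  ε-move, top A: go to s1, push AA → (s1, ε, AAZ)
All input consumed in state s1 with stack AAZ.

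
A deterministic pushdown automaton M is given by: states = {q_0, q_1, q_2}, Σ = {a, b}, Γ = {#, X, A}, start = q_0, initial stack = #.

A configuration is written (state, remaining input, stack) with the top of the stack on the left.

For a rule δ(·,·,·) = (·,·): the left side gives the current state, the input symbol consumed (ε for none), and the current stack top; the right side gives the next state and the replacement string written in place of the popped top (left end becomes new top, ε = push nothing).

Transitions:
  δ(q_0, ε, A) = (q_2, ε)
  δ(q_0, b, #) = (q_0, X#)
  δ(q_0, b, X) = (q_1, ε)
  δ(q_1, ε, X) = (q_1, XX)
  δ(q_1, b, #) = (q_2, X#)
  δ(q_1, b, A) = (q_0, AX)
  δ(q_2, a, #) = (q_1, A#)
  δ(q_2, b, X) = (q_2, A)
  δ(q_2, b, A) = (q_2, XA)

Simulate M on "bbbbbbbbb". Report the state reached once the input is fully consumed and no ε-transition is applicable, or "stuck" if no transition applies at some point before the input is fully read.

(q_0, bbbbbbbbb, #) ⊢ (q_0, bbbbbbbb, X#) ⊢ (q_1, bbbbbbb, #) ⊢ (q_2, bbbbbb, X#) ⊢ (q_2, bbbbb, A#) ⊢ (q_2, bbbb, XA#) ⊢ (q_2, bbb, AA#) ⊢ (q_2, bb, XAA#) ⊢ (q_2, b, AAA#) ⊢ (q_2, ε, XAAA#)
All input consumed; M is in state q_2.

q_2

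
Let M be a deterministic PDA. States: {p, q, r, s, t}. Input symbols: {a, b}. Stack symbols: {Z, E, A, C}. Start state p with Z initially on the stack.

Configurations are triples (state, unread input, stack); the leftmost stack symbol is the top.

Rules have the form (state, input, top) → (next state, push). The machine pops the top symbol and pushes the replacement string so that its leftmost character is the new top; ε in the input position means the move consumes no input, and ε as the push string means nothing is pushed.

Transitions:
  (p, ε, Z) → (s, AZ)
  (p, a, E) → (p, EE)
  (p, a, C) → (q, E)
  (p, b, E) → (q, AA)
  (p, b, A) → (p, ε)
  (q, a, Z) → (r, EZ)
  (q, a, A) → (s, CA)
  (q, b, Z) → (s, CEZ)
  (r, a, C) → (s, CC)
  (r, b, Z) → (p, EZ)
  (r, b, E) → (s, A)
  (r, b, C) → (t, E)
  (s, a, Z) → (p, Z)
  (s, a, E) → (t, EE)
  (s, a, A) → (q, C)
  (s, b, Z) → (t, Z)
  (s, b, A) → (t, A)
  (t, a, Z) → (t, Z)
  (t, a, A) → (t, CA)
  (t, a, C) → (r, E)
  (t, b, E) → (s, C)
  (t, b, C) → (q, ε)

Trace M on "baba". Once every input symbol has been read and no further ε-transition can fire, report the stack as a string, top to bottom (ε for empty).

(p, baba, Z)
  ε-move, top Z: go to s, push AZ → (s, baba, AZ)
  read b, top A: go to t, push A → (t, aba, AZ)
  read a, top A: go to t, push CA → (t, ba, CAZ)
  read b, top C: go to q, push ε → (q, a, AZ)
  read a, top A: go to s, push CA → (s, ε, CAZ)
All input consumed in state s with stack CAZ.

CAZ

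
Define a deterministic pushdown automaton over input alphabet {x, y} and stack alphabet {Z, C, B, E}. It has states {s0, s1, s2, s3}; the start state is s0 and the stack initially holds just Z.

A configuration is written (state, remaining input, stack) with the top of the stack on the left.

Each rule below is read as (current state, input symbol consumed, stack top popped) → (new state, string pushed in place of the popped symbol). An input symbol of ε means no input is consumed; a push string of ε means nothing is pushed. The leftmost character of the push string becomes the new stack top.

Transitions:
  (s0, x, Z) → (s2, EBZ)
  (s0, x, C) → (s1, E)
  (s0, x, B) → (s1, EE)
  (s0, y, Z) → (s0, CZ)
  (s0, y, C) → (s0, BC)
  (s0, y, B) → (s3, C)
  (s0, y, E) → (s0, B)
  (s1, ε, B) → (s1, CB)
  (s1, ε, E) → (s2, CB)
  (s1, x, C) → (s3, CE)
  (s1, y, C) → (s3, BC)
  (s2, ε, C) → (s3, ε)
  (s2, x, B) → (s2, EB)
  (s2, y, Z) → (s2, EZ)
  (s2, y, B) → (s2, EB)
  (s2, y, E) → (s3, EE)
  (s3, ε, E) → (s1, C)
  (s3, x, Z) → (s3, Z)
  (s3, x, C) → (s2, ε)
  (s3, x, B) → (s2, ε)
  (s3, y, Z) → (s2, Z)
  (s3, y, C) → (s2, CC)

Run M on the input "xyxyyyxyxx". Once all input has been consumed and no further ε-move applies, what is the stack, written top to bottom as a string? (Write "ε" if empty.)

EEEBZ

(s0, xyxyyyxyxx, Z)
  read x, top Z: go to s2, push EBZ → (s2, yxyyyxyxx, EBZ)
  read y, top E: go to s3, push EE → (s3, xyyyxyxx, EEBZ)
  ε-move, top E: go to s1, push C → (s1, xyyyxyxx, CEBZ)
  read x, top C: go to s3, push CE → (s3, yyyxyxx, CEEBZ)
  read y, top C: go to s2, push CC → (s2, yyxyxx, CCEEBZ)
  ε-move, top C: go to s3, push ε → (s3, yyxyxx, CEEBZ)
  read y, top C: go to s2, push CC → (s2, yxyxx, CCEEBZ)
  ε-move, top C: go to s3, push ε → (s3, yxyxx, CEEBZ)
  read y, top C: go to s2, push CC → (s2, xyxx, CCEEBZ)
  ε-move, top C: go to s3, push ε → (s3, xyxx, CEEBZ)
  read x, top C: go to s2, push ε → (s2, yxx, EEBZ)
  read y, top E: go to s3, push EE → (s3, xx, EEEBZ)
  ε-move, top E: go to s1, push C → (s1, xx, CEEBZ)
  read x, top C: go to s3, push CE → (s3, x, CEEEBZ)
  read x, top C: go to s2, push ε → (s2, ε, EEEBZ)
All input consumed in state s2 with stack EEEBZ.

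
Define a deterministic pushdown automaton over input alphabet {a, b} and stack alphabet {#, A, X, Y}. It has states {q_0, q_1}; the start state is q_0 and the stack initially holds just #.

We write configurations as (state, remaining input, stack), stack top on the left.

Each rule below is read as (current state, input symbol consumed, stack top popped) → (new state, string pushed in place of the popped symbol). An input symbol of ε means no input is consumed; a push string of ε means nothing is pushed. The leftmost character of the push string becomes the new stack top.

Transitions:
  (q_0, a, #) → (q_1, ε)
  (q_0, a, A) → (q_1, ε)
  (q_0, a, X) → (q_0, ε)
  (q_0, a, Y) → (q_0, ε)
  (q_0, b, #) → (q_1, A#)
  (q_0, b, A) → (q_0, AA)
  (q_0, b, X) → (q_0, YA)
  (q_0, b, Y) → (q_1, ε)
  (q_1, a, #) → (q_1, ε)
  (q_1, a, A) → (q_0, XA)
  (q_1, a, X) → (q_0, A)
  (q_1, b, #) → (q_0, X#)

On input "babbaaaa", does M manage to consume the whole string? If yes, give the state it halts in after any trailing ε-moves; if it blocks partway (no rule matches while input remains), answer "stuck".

q_0

(q_0, babbaaaa, #)
  read b, top #: go to q_1, push A# → (q_1, abbaaaa, A#)
  read a, top A: go to q_0, push XA → (q_0, bbaaaa, XA#)
  read b, top X: go to q_0, push YA → (q_0, baaaa, YAA#)
  read b, top Y: go to q_1, push ε → (q_1, aaaa, AA#)
  read a, top A: go to q_0, push XA → (q_0, aaa, XAA#)
  read a, top X: go to q_0, push ε → (q_0, aa, AA#)
  read a, top A: go to q_1, push ε → (q_1, a, A#)
  read a, top A: go to q_0, push XA → (q_0, ε, XA#)
All input consumed; M is in state q_0.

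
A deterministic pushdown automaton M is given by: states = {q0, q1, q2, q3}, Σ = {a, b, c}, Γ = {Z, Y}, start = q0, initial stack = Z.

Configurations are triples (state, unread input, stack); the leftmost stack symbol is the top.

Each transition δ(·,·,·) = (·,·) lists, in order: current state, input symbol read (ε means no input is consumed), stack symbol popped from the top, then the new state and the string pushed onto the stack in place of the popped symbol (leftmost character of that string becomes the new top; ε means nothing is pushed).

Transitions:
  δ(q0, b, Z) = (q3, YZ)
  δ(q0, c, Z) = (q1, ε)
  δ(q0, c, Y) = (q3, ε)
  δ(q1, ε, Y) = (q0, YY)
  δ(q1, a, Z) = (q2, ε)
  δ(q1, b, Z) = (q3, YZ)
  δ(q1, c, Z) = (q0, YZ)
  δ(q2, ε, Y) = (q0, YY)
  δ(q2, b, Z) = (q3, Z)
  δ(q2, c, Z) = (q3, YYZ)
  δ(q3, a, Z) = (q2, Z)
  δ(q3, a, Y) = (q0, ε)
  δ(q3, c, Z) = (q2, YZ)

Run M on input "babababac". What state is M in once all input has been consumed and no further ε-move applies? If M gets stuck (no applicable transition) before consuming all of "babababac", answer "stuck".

q1

(q0, babababac, Z)
  read b, top Z: go to q3, push YZ → (q3, abababac, YZ)
  read a, top Y: go to q0, push ε → (q0, bababac, Z)
  read b, top Z: go to q3, push YZ → (q3, ababac, YZ)
  read a, top Y: go to q0, push ε → (q0, babac, Z)
  read b, top Z: go to q3, push YZ → (q3, abac, YZ)
  read a, top Y: go to q0, push ε → (q0, bac, Z)
  read b, top Z: go to q3, push YZ → (q3, ac, YZ)
  read a, top Y: go to q0, push ε → (q0, c, Z)
  read c, top Z: go to q1, push ε → (q1, ε, ε)
All input consumed; M is in state q1.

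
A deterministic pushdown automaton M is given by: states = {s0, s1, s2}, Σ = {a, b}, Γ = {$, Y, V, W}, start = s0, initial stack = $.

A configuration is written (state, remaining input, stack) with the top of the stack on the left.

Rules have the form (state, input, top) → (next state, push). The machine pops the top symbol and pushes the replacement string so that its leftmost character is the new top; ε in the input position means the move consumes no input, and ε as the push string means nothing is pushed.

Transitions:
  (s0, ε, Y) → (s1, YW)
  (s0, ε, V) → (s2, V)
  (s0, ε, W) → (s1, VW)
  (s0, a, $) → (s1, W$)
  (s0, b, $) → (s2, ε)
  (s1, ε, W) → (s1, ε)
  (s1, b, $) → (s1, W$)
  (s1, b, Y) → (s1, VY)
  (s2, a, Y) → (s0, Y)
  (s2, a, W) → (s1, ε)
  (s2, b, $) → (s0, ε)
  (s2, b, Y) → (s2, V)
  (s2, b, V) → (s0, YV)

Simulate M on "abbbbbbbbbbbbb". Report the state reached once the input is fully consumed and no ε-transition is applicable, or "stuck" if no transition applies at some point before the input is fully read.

(s0, abbbbbbbbbbbbb, $)
  read a, top $: go to s1, push W$ → (s1, bbbbbbbbbbbbb, W$)
  ε-move, top W: go to s1, push ε → (s1, bbbbbbbbbbbbb, $)
  read b, top $: go to s1, push W$ → (s1, bbbbbbbbbbbb, W$)
  ε-move, top W: go to s1, push ε → (s1, bbbbbbbbbbbb, $)
  read b, top $: go to s1, push W$ → (s1, bbbbbbbbbbb, W$)
  ε-move, top W: go to s1, push ε → (s1, bbbbbbbbbbb, $)
  read b, top $: go to s1, push W$ → (s1, bbbbbbbbbb, W$)
  ε-move, top W: go to s1, push ε → (s1, bbbbbbbbbb, $)
  read b, top $: go to s1, push W$ → (s1, bbbbbbbbb, W$)
  ε-move, top W: go to s1, push ε → (s1, bbbbbbbbb, $)
  read b, top $: go to s1, push W$ → (s1, bbbbbbbb, W$)
  ε-move, top W: go to s1, push ε → (s1, bbbbbbbb, $)
  read b, top $: go to s1, push W$ → (s1, bbbbbbb, W$)
  ε-move, top W: go to s1, push ε → (s1, bbbbbbb, $)
  read b, top $: go to s1, push W$ → (s1, bbbbbb, W$)
  ε-move, top W: go to s1, push ε → (s1, bbbbbb, $)
  read b, top $: go to s1, push W$ → (s1, bbbbb, W$)
  ε-move, top W: go to s1, push ε → (s1, bbbbb, $)
  read b, top $: go to s1, push W$ → (s1, bbbb, W$)
  ε-move, top W: go to s1, push ε → (s1, bbbb, $)
  read b, top $: go to s1, push W$ → (s1, bbb, W$)
  ε-move, top W: go to s1, push ε → (s1, bbb, $)
  read b, top $: go to s1, push W$ → (s1, bb, W$)
  ε-move, top W: go to s1, push ε → (s1, bb, $)
  read b, top $: go to s1, push W$ → (s1, b, W$)
  ε-move, top W: go to s1, push ε → (s1, b, $)
  read b, top $: go to s1, push W$ → (s1, ε, W$)
  ε-move, top W: go to s1, push ε → (s1, ε, $)
All input consumed; M is in state s1.

s1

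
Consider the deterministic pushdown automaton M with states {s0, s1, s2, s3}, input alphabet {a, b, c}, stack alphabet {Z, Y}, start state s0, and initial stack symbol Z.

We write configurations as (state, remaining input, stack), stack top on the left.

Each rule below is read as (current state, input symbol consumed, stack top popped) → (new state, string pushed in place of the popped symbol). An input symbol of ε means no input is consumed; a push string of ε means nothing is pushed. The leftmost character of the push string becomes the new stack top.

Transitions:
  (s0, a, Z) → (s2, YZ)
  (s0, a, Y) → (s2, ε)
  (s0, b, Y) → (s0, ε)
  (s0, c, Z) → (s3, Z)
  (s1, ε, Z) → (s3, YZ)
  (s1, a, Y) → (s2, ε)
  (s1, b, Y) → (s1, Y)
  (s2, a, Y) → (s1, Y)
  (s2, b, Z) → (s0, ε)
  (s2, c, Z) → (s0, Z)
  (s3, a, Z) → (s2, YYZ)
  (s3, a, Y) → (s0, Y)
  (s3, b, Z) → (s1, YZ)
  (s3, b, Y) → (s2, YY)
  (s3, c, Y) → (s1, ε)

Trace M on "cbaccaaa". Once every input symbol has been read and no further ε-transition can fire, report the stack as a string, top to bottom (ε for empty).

YZ

(s0, cbaccaaa, Z)
  read c, top Z: go to s3, push Z → (s3, baccaaa, Z)
  read b, top Z: go to s1, push YZ → (s1, accaaa, YZ)
  read a, top Y: go to s2, push ε → (s2, ccaaa, Z)
  read c, top Z: go to s0, push Z → (s0, caaa, Z)
  read c, top Z: go to s3, push Z → (s3, aaa, Z)
  read a, top Z: go to s2, push YYZ → (s2, aa, YYZ)
  read a, top Y: go to s1, push Y → (s1, a, YYZ)
  read a, top Y: go to s2, push ε → (s2, ε, YZ)
All input consumed in state s2 with stack YZ.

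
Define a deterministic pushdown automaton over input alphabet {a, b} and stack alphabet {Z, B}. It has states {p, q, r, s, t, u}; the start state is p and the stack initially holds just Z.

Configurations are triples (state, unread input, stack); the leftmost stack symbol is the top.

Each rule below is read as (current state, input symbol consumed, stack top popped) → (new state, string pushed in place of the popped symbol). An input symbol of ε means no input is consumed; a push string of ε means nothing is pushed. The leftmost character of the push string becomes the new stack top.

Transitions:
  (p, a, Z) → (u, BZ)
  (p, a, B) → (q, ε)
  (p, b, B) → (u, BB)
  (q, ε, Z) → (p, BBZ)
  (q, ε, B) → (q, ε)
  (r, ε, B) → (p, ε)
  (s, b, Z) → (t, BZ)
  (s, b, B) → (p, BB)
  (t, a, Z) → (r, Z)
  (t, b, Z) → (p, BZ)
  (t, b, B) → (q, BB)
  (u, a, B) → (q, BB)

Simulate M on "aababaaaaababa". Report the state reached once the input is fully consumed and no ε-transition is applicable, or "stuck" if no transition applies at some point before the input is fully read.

(p, aababaaaaababa, Z) ⊢ (u, ababaaaaababa, BZ) ⊢ (q, babaaaaababa, BBZ) ⊢ (q, babaaaaababa, BZ) ⊢ (q, babaaaaababa, Z) ⊢ (p, babaaaaababa, BBZ) ⊢ (u, abaaaaababa, BBBZ) ⊢ (q, baaaaababa, BBBBZ) ⊢ (q, baaaaababa, BBBZ) ⊢ (q, baaaaababa, BBZ) ⊢ (q, baaaaababa, BZ) ⊢ (q, baaaaababa, Z) ⊢ (p, baaaaababa, BBZ) ⊢ (u, aaaaababa, BBBZ) ⊢ (q, aaaababa, BBBBZ) ⊢ (q, aaaababa, BBBZ) ⊢ (q, aaaababa, BBZ) ⊢ (q, aaaababa, BZ) ⊢ (q, aaaababa, Z) ⊢ (p, aaaababa, BBZ) ⊢ (q, aaababa, BZ) ⊢ (q, aaababa, Z) ⊢ (p, aaababa, BBZ) ⊢ (q, aababa, BZ) ⊢ (q, aababa, Z) ⊢ (p, aababa, BBZ) ⊢ (q, ababa, BZ) ⊢ (q, ababa, Z) ⊢ (p, ababa, BBZ) ⊢ (q, baba, BZ) ⊢ (q, baba, Z) ⊢ (p, baba, BBZ) ⊢ (u, aba, BBBZ) ⊢ (q, ba, BBBBZ) ⊢ (q, ba, BBBZ) ⊢ (q, ba, BBZ) ⊢ (q, ba, BZ) ⊢ (q, ba, Z) ⊢ (p, ba, BBZ) ⊢ (u, a, BBBZ) ⊢ (q, ε, BBBBZ) ⊢ (q, ε, BBBZ) ⊢ (q, ε, BBZ) ⊢ (q, ε, BZ) ⊢ (q, ε, Z) ⊢ (p, ε, BBZ)
All input consumed; M is in state p.

p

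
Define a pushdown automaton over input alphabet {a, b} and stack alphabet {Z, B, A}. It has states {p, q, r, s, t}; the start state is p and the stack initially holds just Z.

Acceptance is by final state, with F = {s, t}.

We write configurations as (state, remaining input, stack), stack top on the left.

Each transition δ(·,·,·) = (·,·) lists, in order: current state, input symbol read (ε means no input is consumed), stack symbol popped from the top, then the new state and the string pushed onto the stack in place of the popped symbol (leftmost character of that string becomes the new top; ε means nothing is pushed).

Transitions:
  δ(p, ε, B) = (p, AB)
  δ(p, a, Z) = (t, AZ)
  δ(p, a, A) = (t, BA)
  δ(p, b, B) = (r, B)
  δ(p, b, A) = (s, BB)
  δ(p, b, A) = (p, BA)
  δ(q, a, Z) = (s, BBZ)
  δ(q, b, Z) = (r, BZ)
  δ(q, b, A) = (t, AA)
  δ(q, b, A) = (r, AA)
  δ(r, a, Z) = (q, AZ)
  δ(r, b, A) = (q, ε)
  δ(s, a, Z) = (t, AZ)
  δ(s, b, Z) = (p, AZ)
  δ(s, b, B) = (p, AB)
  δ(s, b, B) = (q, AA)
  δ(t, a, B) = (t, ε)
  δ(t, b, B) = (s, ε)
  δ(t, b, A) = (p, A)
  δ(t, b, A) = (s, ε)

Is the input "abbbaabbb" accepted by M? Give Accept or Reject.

One accepting computation: (p, abbbaabbb, Z) ⊢ (t, bbbaabbb, AZ) ⊢ (p, bbaabbb, AZ) ⊢ (s, baabbb, BBZ) ⊢ (p, aabbb, ABBZ) ⊢ (t, abbb, BABBZ) ⊢ (t, bbb, ABBZ) ⊢ (s, bb, BBZ) ⊢ (p, b, ABBZ) ⊢ (s, ε, BBBBZ)
All input consumed and state s ∈ F.

Accept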